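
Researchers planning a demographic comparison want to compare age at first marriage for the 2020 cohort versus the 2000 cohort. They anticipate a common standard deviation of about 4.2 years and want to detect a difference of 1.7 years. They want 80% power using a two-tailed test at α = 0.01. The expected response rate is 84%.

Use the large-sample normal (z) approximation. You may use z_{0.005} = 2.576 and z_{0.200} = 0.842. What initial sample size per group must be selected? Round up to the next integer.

n = (z_{α/2} + z_β)² · (σ₁² + σ₂²) / δ²
  = (2.576 + 0.842)² · (2·4.2² = 35.28) / 1.7²
  = 11.6827 · 35.28 / 2.89
  = 142.62
Adjust for 84% response: 142.62 / 0.84 = 169.78.
Round up → n = 170 per group.

n = 170 per group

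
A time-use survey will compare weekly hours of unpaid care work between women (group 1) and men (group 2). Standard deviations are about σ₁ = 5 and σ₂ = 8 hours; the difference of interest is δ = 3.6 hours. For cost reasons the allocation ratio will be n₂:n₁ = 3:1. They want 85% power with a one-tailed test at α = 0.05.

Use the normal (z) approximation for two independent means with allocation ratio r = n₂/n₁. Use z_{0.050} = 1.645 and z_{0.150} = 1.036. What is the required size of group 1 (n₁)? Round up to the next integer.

n₁ = (z_α + z_β)² · (σ₁² + σ₂²/r) / δ²
   = (1.645 + 1.036)² · (5² + 8²/3) / 3.6²
   = 7.1878 · (25 + 21.3333) / 12.96
   = 7.1878 · 46.3333 / 12.96
   = 25.70
Round up → n₁ = 26; n₂ = r·n₁ = 3 × 26 = 78.

n₁ = 26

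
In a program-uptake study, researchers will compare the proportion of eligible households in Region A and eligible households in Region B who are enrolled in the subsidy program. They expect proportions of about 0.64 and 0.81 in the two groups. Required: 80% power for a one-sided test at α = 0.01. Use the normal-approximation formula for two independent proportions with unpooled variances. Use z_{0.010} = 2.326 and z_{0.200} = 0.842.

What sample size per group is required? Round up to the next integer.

n = (z_α + z_β)² · [p₁(1−p₁) + p₂(1−p₂)] / (p₁ − p₂)²
  = (2.326 + 0.842)² · (0.64·0.36 + 0.81·0.19) / (-0.17)²
  = (3.168)² · (0.2304 + 0.1539) / 0.0289
  = 10.0362 · 0.3843 / 0.0289
  = 133.46
Round up → n = 134 per group.

n = 134 per group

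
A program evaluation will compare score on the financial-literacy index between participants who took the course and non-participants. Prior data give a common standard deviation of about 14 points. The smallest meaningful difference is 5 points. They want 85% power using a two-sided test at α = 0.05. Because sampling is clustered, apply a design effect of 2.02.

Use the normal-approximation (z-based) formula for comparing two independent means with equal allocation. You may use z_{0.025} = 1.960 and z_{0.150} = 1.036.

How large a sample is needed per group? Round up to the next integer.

n = 285 per group

n = (z_{α/2} + z_β)² · (σ₁² + σ₂²) / δ²
  = (1.960 + 1.036)² · (2·14² = 392) / 5²
  = 8.9760 · 392 / 25
  = 140.74
Design effect: 2.02 × 140.74 = 284.30.
Round up → n = 285 per group.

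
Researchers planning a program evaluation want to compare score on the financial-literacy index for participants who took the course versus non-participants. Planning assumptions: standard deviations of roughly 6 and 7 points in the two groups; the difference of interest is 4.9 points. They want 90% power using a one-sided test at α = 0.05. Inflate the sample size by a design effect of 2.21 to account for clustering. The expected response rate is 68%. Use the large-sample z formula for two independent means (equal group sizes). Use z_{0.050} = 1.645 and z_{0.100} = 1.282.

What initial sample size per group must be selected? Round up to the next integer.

n = (z_α + z_β)² · (σ₁² + σ₂²) / δ²
  = (1.645 + 1.282)² · (6² + 7² = 85) / 4.9²
  = 8.5673 · 85 / 24.01
  = 30.33
Design effect: 2.21 × 30.33 = 67.03.
Adjust for 68% response: 67.03 / 0.68 = 98.57.
Round up → n = 99 per group.

n = 99 per group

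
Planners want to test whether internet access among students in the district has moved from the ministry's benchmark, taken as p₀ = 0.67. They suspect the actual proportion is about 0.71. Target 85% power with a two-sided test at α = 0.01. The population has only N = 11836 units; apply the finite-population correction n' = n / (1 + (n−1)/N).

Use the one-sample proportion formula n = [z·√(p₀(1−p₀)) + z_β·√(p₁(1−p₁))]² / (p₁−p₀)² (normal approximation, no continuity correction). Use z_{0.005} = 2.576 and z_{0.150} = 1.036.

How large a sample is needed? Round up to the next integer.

n = 1538

n = [z_{α/2}·√(p₀q₀) + z_β·√(p₁q₁)]² / (p₁ − p₀)²
  = [2.576·√(0.67·0.33) + 1.036·√(0.71·0.29)]² / (0.04)²
  = [2.576·0.4702 + 1.036·0.4538]² / 0.0016
  = [1.6814]² / 0.0016
  = 1766.87
Finite-population correction (N = 11836): 1766.87 / (1 + (1766.87 − 1)/11836) = 1537.48.
Round up → n = 1538.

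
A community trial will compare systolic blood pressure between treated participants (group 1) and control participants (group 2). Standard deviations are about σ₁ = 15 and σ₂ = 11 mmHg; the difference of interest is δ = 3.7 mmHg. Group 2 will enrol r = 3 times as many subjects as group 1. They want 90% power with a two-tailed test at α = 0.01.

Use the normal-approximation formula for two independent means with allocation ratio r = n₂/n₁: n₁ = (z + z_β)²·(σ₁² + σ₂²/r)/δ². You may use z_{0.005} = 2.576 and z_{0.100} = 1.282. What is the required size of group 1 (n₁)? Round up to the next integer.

n₁ = (z_{α/2} + z_β)² · (σ₁² + σ₂²/r) / δ²
   = (2.576 + 1.282)² · (15² + 11²/3) / 3.7²
   = 14.8842 · (225 + 40.3333) / 13.69
   = 14.8842 · 265.3333 / 13.69
   = 288.48
Round up → n₁ = 289; n₂ = r·n₁ = 3 × 289 = 867.

n₁ = 289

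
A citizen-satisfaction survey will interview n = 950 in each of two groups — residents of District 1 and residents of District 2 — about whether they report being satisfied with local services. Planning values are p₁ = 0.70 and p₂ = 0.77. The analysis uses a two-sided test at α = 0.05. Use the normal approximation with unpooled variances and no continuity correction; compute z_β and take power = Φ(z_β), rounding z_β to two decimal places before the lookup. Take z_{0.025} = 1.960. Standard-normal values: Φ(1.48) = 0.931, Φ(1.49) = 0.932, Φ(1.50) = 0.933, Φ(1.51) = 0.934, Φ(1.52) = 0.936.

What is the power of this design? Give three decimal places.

Power ≈ 0.934

z_β = |p₁−p₂|·√(n/[p₁q₁+p₂q₂]) − z_{α/2}
    = 0.07 · √(950/0.3871) − 1.960
    = 0.07 · 49.5393 − 1.960
    = 3.4678 − 1.960 = 1.5078 → 1.51
Power = Φ(1.51) = 0.934.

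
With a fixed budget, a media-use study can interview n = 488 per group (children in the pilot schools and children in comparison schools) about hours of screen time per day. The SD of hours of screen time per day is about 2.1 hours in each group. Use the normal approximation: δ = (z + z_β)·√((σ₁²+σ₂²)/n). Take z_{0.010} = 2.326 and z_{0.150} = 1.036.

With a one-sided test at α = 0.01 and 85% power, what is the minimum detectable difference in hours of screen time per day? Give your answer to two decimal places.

Minimum detectable difference ≈ 0.45 hours

δ = (z_α + z_β) · √((σ₁²+σ₂²)/n)
  = (2.326 + 1.036) · √(8.82/488)
  = 3.362 · √0.01807
  = 3.362 · 0.1344
  = 0.4520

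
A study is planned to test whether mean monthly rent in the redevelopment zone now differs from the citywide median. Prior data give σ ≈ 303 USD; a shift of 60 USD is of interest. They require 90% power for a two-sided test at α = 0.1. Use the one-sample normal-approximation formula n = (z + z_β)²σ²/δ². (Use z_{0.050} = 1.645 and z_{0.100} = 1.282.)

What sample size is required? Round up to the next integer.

n = (z_{α/2} + z_β)² · σ² / δ²
  = (1.645 + 1.282)² · 303² / 60²
  = 8.5673 · 91809 / 3600
  = 218.49
Round up → n = 219.

n = 219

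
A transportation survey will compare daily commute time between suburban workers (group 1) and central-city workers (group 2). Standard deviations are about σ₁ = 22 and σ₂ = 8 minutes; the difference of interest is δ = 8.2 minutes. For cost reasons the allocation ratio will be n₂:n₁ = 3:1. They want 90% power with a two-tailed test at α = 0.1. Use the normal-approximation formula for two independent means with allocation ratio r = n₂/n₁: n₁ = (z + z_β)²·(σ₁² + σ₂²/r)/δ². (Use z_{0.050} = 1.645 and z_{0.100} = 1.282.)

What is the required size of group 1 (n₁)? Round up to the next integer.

n₁ = 65

n₁ = (z_{α/2} + z_β)² · (σ₁² + σ₂²/r) / δ²
   = (1.645 + 1.282)² · (22² + 8²/3) / 8.2²
   = 8.5673 · (484 + 21.3333) / 67.24
   = 8.5673 · 505.3333 / 67.24
   = 64.39
Round up → n₁ = 65; n₂ = r·n₁ = 3 × 65 = 195.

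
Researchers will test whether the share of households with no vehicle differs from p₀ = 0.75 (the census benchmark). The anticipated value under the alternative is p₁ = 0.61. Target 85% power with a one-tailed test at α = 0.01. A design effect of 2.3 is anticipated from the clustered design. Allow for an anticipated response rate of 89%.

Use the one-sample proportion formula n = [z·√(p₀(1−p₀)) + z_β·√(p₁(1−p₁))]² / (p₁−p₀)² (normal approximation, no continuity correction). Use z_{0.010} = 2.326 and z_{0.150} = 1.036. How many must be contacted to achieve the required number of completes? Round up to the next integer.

n = [z_α·√(p₀q₀) + z_β·√(p₁q₁)]² / (p₁ − p₀)²
  = [2.326·√(0.75·0.25) + 1.036·√(0.61·0.39)]² / (-0.14)²
  = [2.326·0.4330 + 1.036·0.4877]² / 0.0196
  = [1.5125]² / 0.0196
  = 116.72
Design effect: 2.3 × 116.72 = 268.45.
Adjust for 89% response: 268.45 / 0.89 = 301.63.
Round up → n = 302.

n = 302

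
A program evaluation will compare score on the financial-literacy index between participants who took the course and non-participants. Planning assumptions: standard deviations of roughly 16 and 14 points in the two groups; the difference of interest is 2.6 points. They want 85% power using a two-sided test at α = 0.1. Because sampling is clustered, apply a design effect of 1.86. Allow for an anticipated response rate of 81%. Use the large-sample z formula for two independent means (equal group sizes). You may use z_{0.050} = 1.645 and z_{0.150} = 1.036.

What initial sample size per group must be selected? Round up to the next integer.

n = 1104 per group

n = (z_{α/2} + z_β)² · (σ₁² + σ₂²) / δ²
  = (1.645 + 1.036)² · (16² + 14² = 452) / 2.6²
  = 7.1878 · 452 / 6.76
  = 480.60
Design effect: 1.86 × 480.60 = 893.92.
Adjust for 81% response: 893.92 / 0.81 = 1103.60.
Round up → n = 1104 per group.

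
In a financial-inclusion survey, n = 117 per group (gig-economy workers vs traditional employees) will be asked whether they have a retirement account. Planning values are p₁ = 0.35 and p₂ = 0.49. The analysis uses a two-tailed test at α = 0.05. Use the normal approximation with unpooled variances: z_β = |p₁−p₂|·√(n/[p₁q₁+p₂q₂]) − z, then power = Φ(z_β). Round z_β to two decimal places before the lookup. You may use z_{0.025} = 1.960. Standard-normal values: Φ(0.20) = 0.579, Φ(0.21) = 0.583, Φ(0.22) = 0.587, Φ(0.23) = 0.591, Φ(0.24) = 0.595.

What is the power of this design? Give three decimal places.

z_β = |p₁−p₂|·√(n/[p₁q₁+p₂q₂]) − z_{α/2}
    = 0.14 · √(117/0.4774) − 1.960
    = 0.14 · 15.6550 − 1.960
    = 2.1917 − 1.960 = 0.2317 → 0.23
Power = Φ(0.23) = 0.591.

Power ≈ 0.591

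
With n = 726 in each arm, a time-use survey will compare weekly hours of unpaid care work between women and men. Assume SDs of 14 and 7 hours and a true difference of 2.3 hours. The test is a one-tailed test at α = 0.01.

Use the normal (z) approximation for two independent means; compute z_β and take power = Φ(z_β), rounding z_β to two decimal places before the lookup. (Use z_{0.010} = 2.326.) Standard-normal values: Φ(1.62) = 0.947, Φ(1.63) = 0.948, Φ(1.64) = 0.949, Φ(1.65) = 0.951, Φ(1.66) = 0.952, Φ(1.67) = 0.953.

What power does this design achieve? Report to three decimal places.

Power ≈ 0.948

z_β = δ·√(n/(σ₁²+σ₂²)) − z_α
    = 2.3 · √(726/245) − 2.326
    = 2.3 · 1.72141 − 2.326
    = 3.9593 − 2.326 = 1.6333 → 1.63
Power = Φ(1.63) = 0.948.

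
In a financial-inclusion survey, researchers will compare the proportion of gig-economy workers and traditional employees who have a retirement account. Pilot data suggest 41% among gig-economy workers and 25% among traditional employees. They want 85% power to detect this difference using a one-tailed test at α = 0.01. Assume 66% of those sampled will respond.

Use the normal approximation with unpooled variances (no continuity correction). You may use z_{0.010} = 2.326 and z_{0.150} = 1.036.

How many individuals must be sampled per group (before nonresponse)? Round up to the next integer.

n = (z_α + z_β)² · [p₁(1−p₁) + p₂(1−p₂)] / (p₁ − p₂)²
  = (2.326 + 1.036)² · (0.41·0.59 + 0.25·0.75) / (0.16)²
  = (3.362)² · (0.2419 + 0.1875) / 0.0256
  = 11.3030 · 0.4294 / 0.0256
  = 189.59
Adjust for 66% response: 189.59 / 0.66 = 287.26.
Round up → n = 288 per group.

n = 288 per group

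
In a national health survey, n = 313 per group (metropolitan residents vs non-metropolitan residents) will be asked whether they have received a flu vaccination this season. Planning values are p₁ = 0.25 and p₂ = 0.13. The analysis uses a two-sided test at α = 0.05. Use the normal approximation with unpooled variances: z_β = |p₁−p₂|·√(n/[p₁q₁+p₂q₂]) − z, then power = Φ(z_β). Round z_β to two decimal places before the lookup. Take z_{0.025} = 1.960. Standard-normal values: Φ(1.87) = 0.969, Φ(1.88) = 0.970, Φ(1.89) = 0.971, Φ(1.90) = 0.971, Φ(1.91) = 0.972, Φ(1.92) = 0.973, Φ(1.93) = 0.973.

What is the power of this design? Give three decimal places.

z_β = |p₁−p₂|·√(n/[p₁q₁+p₂q₂]) − z_{α/2}
    = 0.12 · √(313/0.3006) − 1.960
    = 0.12 · 32.2684 − 1.960
    = 3.8722 − 1.960 = 1.9122 → 1.91
Power = Φ(1.91) = 0.972.

Power ≈ 0.972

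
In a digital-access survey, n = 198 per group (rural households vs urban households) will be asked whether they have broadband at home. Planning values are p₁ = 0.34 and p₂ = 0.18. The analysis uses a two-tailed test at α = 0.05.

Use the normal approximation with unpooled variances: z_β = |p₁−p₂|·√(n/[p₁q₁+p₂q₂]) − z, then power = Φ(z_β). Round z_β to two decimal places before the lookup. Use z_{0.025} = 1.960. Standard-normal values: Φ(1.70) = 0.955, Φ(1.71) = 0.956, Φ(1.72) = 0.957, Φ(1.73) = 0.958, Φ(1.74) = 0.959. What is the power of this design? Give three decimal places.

z_β = |p₁−p₂|·√(n/[p₁q₁+p₂q₂]) − z_{α/2}
    = 0.16 · √(198/0.3720) − 1.960
    = 0.16 · 23.0707 − 1.960
    = 3.6913 − 1.960 = 1.7313 → 1.73
Power = Φ(1.73) = 0.958.

Power ≈ 0.958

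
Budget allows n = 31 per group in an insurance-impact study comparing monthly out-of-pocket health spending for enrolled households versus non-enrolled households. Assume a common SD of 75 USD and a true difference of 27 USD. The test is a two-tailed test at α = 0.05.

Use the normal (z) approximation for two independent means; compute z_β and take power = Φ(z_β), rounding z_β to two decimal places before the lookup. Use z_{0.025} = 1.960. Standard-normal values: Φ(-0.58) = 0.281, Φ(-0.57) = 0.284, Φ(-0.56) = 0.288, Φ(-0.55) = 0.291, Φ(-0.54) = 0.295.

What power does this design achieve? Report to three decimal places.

z_β = δ·√(n/(σ₁²+σ₂²)) − z_{α/2}
    = 27 · √(31/11250) − 1.960
    = 27 · 0.05249 − 1.960
    = 1.4173 − 1.960 = -0.5427 → -0.54
Power = Φ(-0.54) = 0.295.

Power ≈ 0.295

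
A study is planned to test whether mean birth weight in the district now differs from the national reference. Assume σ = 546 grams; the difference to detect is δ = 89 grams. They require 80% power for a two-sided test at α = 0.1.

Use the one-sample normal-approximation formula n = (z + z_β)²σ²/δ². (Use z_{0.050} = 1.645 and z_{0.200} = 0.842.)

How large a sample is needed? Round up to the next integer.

n = (z_{α/2} + z_β)² · σ² / δ²
  = (1.645 + 0.842)² · 546² / 89²
  = 6.1852 · 298116 / 7921
  = 232.79
Round up → n = 233.

n = 233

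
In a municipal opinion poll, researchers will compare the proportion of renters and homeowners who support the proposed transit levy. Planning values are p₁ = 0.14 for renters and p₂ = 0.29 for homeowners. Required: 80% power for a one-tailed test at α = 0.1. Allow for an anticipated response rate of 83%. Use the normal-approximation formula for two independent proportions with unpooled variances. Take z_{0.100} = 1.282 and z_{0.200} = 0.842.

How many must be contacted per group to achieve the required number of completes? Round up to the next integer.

n = 79 per group

n = (z_α + z_β)² · [p₁(1−p₁) + p₂(1−p₂)] / (p₁ − p₂)²
  = (1.282 + 0.842)² · (0.14·0.86 + 0.29·0.71) / (-0.15)²
  = (2.124)² · (0.1204 + 0.2059) / 0.0225
  = 4.5114 · 0.3263 / 0.0225
  = 65.42
Adjust for 83% response: 65.42 / 0.83 = 78.83.
Round up → n = 79 per group.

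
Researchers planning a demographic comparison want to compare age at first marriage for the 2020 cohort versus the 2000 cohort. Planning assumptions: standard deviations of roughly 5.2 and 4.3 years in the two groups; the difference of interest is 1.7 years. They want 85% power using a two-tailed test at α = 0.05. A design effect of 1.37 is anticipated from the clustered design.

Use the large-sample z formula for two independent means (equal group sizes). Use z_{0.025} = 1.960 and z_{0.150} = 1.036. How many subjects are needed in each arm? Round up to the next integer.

n = 194 per group

n = (z_{α/2} + z_β)² · (σ₁² + σ₂²) / δ²
  = (1.960 + 1.036)² · (5.2² + 4.3² = 45.53) / 1.7²
  = 8.9760 · 45.53 / 2.89
  = 141.41
Design effect: 1.37 × 141.41 = 193.73.
Round up → n = 194 per group.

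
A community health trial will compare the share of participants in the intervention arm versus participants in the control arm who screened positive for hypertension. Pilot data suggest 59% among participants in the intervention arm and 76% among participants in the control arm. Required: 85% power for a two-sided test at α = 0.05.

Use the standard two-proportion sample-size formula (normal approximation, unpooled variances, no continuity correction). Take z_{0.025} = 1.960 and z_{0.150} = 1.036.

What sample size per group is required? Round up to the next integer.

n = (z_{α/2} + z_β)² · [p₁(1−p₁) + p₂(1−p₂)] / (p₁ − p₂)²
  = (1.960 + 1.036)² · (0.59·0.41 + 0.76·0.24) / (-0.17)²
  = (2.996)² · (0.2419 + 0.1824) / 0.0289
  = 8.9760 · 0.4243 / 0.0289
  = 131.78
Round up → n = 132 per group.

n = 132 per group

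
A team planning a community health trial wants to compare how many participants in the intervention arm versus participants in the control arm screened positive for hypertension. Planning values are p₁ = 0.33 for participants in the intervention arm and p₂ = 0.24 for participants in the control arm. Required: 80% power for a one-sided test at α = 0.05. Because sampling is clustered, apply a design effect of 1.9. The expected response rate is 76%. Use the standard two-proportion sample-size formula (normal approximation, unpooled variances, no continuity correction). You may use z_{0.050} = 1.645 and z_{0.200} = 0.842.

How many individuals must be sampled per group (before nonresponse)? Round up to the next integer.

n = 771 per group

n = (z_α + z_β)² · [p₁(1−p₁) + p₂(1−p₂)] / (p₁ − p₂)²
  = (1.645 + 0.842)² · (0.33·0.67 + 0.24·0.76) / (0.09)²
  = (2.487)² · (0.2211 + 0.1824) / 0.0081
  = 6.1852 · 0.4035 / 0.0081
  = 308.11
Design effect: 1.9 × 308.11 = 585.41.
Adjust for 76% response: 585.41 / 0.76 = 770.28.
Round up → n = 771 per group.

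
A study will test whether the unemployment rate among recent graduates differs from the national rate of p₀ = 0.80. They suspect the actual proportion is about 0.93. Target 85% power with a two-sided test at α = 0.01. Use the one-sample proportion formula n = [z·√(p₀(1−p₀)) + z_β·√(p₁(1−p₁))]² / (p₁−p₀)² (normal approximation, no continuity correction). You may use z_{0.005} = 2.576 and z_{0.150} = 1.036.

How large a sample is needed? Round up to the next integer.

n = [z_{α/2}·√(p₀q₀) + z_β·√(p₁q₁)]² / (p₁ − p₀)²
  = [2.576·√(0.80·0.20) + 1.036·√(0.93·0.07)]² / (0.13)²
  = [2.576·0.4000 + 1.036·0.2551]² / 0.0169
  = [1.2947]² / 0.0169
  = 99.19
Round up → n = 100.

n = 100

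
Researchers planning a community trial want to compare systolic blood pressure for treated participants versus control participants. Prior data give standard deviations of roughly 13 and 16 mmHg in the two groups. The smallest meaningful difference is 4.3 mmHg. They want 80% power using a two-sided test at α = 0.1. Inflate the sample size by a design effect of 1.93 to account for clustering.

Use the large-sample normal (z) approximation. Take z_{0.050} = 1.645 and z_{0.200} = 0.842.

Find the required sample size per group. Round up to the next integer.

n = (z_{α/2} + z_β)² · (σ₁² + σ₂²) / δ²
  = (1.645 + 0.842)² · (13² + 16² = 425) / 4.3²
  = 6.1852 · 425 / 18.49
  = 142.17
Design effect: 1.93 × 142.17 = 274.39.
Round up → n = 275 per group.

n = 275 per group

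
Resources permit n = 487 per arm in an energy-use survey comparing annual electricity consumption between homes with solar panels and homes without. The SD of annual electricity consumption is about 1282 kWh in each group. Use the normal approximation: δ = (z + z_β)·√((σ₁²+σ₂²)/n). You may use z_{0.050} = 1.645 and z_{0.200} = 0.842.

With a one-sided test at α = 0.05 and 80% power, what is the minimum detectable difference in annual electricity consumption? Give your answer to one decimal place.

δ = (z_α + z_β) · √((σ₁²+σ₂²)/n)
  = (1.645 + 0.842) · √(3287048/487)
  = 2.487 · √6749.6
  = 2.487 · 82.1559
  = 204.3216

Minimum detectable difference ≈ 204.3 kWh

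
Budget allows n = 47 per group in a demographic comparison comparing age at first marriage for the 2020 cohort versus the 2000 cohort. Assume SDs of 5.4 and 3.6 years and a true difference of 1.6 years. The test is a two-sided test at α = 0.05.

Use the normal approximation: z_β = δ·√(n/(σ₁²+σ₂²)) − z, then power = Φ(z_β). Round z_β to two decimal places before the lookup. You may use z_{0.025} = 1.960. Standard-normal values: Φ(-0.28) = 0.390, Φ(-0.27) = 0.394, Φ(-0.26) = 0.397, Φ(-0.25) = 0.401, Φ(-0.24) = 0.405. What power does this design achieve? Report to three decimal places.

Power ≈ 0.394

z_β = δ·√(n/(σ₁²+σ₂²)) − z_{α/2}
    = 1.6 · √(47/42.12) − 1.960
    = 1.6 · 1.05634 − 1.960
    = 1.6901 − 1.960 = -0.2699 → -0.27
Power = Φ(-0.27) = 0.394.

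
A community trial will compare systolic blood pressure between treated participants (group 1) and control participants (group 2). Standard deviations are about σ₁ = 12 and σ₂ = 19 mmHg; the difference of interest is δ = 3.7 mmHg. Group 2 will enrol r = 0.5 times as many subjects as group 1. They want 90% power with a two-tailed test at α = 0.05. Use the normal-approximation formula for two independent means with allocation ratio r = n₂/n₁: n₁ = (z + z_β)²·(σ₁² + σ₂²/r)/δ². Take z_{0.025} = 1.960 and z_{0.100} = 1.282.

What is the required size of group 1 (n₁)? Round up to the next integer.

n₁ = (z_{α/2} + z_β)² · (σ₁² + σ₂²/r) / δ²
   = (1.960 + 1.282)² · (12² + 19²/0.5) / 3.7²
   = 10.5106 · (144 + 722) / 13.69
   = 10.5106 · 866 / 13.69
   = 664.88
Round up → n₁ = 665; n₂ = r·n₁ = 0.5 × 665 = 333.

n₁ = 665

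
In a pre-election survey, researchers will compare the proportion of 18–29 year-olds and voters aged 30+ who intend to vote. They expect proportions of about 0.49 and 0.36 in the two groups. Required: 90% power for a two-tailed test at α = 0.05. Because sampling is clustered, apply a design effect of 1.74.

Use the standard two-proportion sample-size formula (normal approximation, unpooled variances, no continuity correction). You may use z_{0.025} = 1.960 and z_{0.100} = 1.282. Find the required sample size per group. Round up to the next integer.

n = 520 per group

n = (z_{α/2} + z_β)² · [p₁(1−p₁) + p₂(1−p₂)] / (p₁ − p₂)²
  = (1.960 + 1.282)² · (0.49·0.51 + 0.36·0.64) / (0.13)²
  = (3.242)² · (0.2499 + 0.2304) / 0.0169
  = 10.5106 · 0.4803 / 0.0169
  = 298.71
Design effect: 1.74 × 298.71 = 519.76.
Round up → n = 520 per group.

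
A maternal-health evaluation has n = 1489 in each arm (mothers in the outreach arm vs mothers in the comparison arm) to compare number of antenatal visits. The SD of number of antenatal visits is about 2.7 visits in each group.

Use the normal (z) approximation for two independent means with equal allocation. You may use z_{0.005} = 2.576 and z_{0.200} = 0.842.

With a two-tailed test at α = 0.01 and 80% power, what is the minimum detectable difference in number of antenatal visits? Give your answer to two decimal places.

Minimum detectable difference ≈ 0.34 visits

δ = (z_{α/2} + z_β) · √((σ₁²+σ₂²)/n)
  = (2.576 + 0.842) · √(14.58/1489)
  = 3.418 · √0.00979
  = 3.418 · 0.0990
  = 0.3382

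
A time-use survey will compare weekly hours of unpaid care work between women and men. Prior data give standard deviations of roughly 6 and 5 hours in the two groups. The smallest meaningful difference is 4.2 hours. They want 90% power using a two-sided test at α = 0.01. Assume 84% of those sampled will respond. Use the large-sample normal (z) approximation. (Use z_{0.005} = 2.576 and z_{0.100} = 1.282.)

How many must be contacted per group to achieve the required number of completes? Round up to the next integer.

n = (z_{α/2} + z_β)² · (σ₁² + σ₂²) / δ²
  = (2.576 + 1.282)² · (6² + 5² = 61) / 4.2²
  = 14.8842 · 61 / 17.64
  = 51.47
Adjust for 84% response: 51.47 / 0.84 = 61.27.
Round up → n = 62 per group.

n = 62 per group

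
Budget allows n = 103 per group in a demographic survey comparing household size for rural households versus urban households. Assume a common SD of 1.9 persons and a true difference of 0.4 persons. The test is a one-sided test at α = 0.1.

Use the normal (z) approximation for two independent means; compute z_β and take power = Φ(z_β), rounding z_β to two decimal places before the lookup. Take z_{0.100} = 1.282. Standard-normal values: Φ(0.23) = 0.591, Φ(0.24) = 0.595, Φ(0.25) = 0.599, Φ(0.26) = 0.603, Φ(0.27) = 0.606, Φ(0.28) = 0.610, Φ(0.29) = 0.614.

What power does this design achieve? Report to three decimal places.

Power ≈ 0.591

z_β = δ·√(n/(σ₁²+σ₂²)) − z_α
    = 0.4 · √(103/7.22) − 1.282
    = 0.4 · 3.77703 − 1.282
    = 1.5108 − 1.282 = 0.2288 → 0.23
Power = Φ(0.23) = 0.591.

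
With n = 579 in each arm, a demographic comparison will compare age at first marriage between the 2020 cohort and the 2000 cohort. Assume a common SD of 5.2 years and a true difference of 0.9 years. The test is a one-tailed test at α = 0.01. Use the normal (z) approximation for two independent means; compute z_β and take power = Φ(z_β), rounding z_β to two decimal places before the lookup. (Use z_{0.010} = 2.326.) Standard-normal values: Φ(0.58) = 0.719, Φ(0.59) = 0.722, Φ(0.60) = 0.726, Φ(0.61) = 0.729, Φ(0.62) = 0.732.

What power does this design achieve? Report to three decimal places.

Power ≈ 0.732

z_β = δ·√(n/(σ₁²+σ₂²)) − z_α
    = 0.9 · √(579/54.08) − 2.326
    = 0.9 · 3.27206 − 2.326
    = 2.9449 − 2.326 = 0.6189 → 0.62
Power = Φ(0.62) = 0.732.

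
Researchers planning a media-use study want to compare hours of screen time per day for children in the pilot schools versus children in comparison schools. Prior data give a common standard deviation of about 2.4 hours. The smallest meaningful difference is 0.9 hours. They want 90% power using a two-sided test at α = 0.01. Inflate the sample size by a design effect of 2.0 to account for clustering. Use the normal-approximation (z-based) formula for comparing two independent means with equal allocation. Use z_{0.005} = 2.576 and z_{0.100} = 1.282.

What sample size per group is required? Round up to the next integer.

n = 424 per group

n = (z_{α/2} + z_β)² · (σ₁² + σ₂²) / δ²
  = (2.576 + 1.282)² · (2·2.4² = 11.52) / 0.9²
  = 14.8842 · 11.52 / 0.81
  = 211.69
Design effect: 2.0 × 211.69 = 423.37.
Round up → n = 424 per group.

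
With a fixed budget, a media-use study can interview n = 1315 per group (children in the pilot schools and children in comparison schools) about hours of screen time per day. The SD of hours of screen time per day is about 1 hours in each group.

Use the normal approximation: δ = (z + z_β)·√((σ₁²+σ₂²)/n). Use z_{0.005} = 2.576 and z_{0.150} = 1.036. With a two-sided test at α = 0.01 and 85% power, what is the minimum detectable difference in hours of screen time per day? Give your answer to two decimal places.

δ = (z_{α/2} + z_β) · √((σ₁²+σ₂²)/n)
  = (2.576 + 1.036) · √(2/1315)
  = 3.612 · √0.00152
  = 3.612 · 0.0390
  = 0.1409

Minimum detectable difference ≈ 0.14 hours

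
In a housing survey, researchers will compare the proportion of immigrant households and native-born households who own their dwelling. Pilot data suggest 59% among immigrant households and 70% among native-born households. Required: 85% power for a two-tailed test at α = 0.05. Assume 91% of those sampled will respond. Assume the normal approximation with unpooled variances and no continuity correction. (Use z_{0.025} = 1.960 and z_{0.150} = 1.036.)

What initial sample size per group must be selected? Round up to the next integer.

n = (z_{α/2} + z_β)² · [p₁(1−p₁) + p₂(1−p₂)] / (p₁ − p₂)²
  = (1.960 + 1.036)² · (0.59·0.41 + 0.70·0.30) / (-0.11)²
  = (2.996)² · (0.2419 + 0.2100) / 0.0121
  = 8.9760 · 0.4519 / 0.0121
  = 335.23
Adjust for 91% response: 335.23 / 0.91 = 368.38.
Round up → n = 369 per group.

n = 369 per group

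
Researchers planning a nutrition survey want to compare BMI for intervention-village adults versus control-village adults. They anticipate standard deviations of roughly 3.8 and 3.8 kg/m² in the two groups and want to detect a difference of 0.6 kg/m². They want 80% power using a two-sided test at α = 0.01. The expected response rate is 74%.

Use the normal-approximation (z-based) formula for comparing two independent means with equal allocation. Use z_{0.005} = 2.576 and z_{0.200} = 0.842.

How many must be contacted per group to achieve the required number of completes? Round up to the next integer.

n = 1267 per group

n = (z_{α/2} + z_β)² · (σ₁² + σ₂²) / δ²
  = (2.576 + 0.842)² · (3.8² + 3.8² = 28.88) / 0.6²
  = 11.6827 · 28.88 / 0.36
  = 937.21
Adjust for 74% response: 937.21 / 0.74 = 1266.51.
Round up → n = 1267 per group.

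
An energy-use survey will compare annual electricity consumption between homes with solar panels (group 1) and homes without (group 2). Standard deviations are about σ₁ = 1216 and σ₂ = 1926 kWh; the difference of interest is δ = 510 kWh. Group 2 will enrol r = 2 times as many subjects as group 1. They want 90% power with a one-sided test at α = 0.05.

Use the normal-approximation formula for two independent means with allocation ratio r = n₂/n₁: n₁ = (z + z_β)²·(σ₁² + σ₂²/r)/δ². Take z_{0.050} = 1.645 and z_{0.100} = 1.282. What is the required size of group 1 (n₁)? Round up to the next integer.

n₁ = (z_α + z_β)² · (σ₁² + σ₂²/r) / δ²
   = (1.645 + 1.282)² · (1216² + 1926²/2) / 510²
   = 8.5673 · (1478656 + 1854738) / 260100
   = 8.5673 · 3333394 / 260100
   = 109.80
Round up → n₁ = 110; n₂ = r·n₁ = 2 × 110 = 220.

n₁ = 110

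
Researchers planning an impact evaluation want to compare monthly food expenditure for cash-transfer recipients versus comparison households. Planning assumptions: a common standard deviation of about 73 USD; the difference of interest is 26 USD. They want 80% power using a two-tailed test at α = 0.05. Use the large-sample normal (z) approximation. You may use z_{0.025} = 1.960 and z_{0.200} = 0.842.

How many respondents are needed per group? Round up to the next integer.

n = 124 per group

n = (z_{α/2} + z_β)² · (σ₁² + σ₂²) / δ²
  = (1.960 + 0.842)² · (2·73² = 10658) / 26²
  = 7.8512 · 10658 / 676
  = 123.78
Round up → n = 124 per group.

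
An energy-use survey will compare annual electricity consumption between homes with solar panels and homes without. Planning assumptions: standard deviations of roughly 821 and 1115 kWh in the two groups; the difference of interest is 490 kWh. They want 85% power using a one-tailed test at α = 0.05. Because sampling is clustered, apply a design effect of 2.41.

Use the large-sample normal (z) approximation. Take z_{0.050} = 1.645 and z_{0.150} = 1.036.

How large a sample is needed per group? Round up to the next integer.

n = 139 per group

n = (z_α + z_β)² · (σ₁² + σ₂²) / δ²
  = (1.645 + 1.036)² · (821² + 1115² = 1917266) / 490²
  = 7.1878 · 1917266 / 240100
  = 57.40
Design effect: 2.41 × 57.40 = 138.33.
Round up → n = 139 per group.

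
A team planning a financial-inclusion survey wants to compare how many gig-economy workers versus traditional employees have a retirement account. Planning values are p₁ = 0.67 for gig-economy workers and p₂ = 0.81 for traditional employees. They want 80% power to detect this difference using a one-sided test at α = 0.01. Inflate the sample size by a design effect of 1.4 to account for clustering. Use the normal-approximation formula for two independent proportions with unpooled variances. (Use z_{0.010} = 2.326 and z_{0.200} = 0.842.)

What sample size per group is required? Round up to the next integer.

n = (z_α + z_β)² · [p₁(1−p₁) + p₂(1−p₂)] / (p₁ − p₂)²
  = (2.326 + 0.842)² · (0.67·0.33 + 0.81·0.19) / (-0.14)²
  = (3.168)² · (0.2211 + 0.1539) / 0.0196
  = 10.0362 · 0.3750 / 0.0196
  = 192.02
Design effect: 1.4 × 192.02 = 268.83.
Round up → n = 269 per group.

n = 269 per group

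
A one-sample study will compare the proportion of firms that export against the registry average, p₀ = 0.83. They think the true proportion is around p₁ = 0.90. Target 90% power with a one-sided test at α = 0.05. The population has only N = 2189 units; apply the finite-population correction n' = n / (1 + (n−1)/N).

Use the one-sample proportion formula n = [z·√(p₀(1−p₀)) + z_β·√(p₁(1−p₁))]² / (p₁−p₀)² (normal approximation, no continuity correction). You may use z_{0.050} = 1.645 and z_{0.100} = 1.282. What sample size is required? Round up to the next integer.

n = [z_α·√(p₀q₀) + z_β·√(p₁q₁)]² / (p₁ − p₀)²
  = [1.645·√(0.83·0.17) + 1.282·√(0.90·0.10)]² / (0.07)²
  = [1.645·0.3756 + 1.282·0.3000]² / 0.0049
  = [1.0025]² / 0.0049
  = 205.11
Finite-population correction (N = 2189): 205.11 / (1 + (205.11 − 1)/2189) = 187.62.
Round up → n = 188.

n = 188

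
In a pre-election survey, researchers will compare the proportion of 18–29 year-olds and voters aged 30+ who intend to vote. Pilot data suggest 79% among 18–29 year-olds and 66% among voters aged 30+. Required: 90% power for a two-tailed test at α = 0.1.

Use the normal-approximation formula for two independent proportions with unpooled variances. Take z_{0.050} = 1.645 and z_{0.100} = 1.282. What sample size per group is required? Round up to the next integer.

n = 198 per group

n = (z_{α/2} + z_β)² · [p₁(1−p₁) + p₂(1−p₂)] / (p₁ − p₂)²
  = (1.645 + 1.282)² · (0.79·0.21 + 0.66·0.34) / (0.13)²
  = (2.927)² · (0.1659 + 0.2244) / 0.0169
  = 8.5673 · 0.3903 / 0.0169
  = 197.86
Round up → n = 198 per group.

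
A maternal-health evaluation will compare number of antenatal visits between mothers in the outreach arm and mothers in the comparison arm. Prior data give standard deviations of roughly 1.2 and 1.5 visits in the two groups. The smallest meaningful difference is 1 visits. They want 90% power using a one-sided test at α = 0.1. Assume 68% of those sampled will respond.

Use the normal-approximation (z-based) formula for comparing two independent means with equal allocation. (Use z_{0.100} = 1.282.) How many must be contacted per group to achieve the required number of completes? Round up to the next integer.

n = 36 per group

n = (z_α + z_β)² · (σ₁² + σ₂²) / δ²
  = (1.282 + 1.282)² · (1.2² + 1.5² = 3.69) / 1²
  = 6.5741 · 3.69 / 1
  = 24.26
Adjust for 68% response: 24.26 / 0.68 = 35.67.
Round up → n = 36 per group.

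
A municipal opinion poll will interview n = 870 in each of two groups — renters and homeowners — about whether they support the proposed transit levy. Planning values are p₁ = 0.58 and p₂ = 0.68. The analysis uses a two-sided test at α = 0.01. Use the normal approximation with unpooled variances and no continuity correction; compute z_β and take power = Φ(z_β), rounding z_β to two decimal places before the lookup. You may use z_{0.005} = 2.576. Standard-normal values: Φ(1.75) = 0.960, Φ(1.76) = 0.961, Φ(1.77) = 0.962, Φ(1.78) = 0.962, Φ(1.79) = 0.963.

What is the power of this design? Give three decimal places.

z_β = |p₁−p₂|·√(n/[p₁q₁+p₂q₂]) − z_{α/2}
    = 0.10 · √(870/0.4612) − 2.576
    = 0.10 · 43.4325 − 2.576
    = 4.3433 − 2.576 = 1.7673 → 1.77
Power = Φ(1.77) = 0.962.

Power ≈ 0.962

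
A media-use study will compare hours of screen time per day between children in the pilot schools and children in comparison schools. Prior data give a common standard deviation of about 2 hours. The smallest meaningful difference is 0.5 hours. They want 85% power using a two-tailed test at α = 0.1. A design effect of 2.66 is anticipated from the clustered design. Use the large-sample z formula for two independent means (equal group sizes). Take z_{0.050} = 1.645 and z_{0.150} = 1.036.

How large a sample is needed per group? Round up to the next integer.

n = 612 per group

n = (z_{α/2} + z_β)² · (σ₁² + σ₂²) / δ²
  = (1.645 + 1.036)² · (2·2² = 8) / 0.5²
  = 7.1878 · 8 / 0.25
  = 230.01
Design effect: 2.66 × 230.01 = 611.82.
Round up → n = 612 per group.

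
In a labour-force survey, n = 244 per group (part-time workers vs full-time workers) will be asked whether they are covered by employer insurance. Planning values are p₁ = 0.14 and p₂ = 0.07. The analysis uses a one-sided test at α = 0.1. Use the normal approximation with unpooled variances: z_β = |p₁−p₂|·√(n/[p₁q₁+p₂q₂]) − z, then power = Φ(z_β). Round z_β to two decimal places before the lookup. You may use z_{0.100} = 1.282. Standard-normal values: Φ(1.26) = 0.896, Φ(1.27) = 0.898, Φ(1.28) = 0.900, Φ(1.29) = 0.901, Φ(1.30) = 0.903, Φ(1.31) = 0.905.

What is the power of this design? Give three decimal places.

Power ≈ 0.896

z_β = |p₁−p₂|·√(n/[p₁q₁+p₂q₂]) − z_α
    = 0.07 · √(244/0.1855) − 1.282
    = 0.07 · 36.2679 − 1.282
    = 2.5388 − 1.282 = 1.2568 → 1.26
Power = Φ(1.26) = 0.896.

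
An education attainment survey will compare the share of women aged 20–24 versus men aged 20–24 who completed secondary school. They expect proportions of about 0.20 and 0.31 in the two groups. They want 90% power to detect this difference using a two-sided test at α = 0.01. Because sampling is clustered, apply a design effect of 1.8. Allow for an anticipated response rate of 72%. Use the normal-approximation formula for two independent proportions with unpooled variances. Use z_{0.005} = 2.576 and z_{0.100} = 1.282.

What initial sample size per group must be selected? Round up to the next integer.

n = 1150 per group

n = (z_{α/2} + z_β)² · [p₁(1−p₁) + p₂(1−p₂)] / (p₁ − p₂)²
  = (2.576 + 1.282)² · (0.20·0.80 + 0.31·0.69) / (-0.11)²
  = (3.858)² · (0.1600 + 0.2139) / 0.0121
  = 14.8842 · 0.3739 / 0.0121
  = 459.93
Design effect: 1.8 × 459.93 = 827.88.
Adjust for 72% response: 827.88 / 0.72 = 1149.83.
Round up → n = 1150 per group.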